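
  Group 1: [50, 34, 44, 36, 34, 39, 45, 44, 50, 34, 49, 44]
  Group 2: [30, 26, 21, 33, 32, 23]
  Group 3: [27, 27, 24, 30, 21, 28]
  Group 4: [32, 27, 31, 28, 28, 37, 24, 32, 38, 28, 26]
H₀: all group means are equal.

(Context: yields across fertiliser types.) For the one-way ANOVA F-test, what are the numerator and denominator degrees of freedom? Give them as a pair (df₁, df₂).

k = 4 groups, N = 35 total
df = (k−1, N−k) = (4−1, 35−4) = (3, 31)

degrees of freedom = [3, 31]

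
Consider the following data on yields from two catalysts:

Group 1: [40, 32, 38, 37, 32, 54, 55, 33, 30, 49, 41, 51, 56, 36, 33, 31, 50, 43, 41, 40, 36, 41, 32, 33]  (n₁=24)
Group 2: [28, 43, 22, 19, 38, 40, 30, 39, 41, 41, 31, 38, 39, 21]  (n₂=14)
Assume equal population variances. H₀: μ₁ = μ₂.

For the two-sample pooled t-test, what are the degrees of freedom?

degrees of freedom = 36

df = n₁ + n₂ − 2 = 24 + 14 − 2 = 36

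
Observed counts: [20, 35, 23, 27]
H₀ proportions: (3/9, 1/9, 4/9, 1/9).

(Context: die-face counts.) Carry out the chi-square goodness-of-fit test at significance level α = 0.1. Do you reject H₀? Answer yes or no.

reject H₀: yes

n = 105; E_i = n·p_i = [35.00, 11.67, 46.67, 11.67]
χ² = (20−35.00)²/35.00 + (35−11.67)²/11.67 + (23−46.67)²/46.67 + (27−11.67)²/11.67 = 85.2500
df = 3
p-value (upper-tail) = 0.00000
At α=0.1: p < α → reject H₀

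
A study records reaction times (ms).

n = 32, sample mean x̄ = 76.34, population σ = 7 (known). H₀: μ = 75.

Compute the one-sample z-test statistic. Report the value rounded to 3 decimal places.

SE = σ/√n = 7/√32 = 1.2374
z = (x̄−μ₀)/SE = (76.34−75)/1.2374 = 1.0829

test statistic = 1.083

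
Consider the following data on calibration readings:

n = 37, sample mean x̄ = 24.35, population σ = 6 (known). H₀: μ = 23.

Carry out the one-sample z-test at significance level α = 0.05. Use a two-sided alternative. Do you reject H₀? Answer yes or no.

reject H₀: no

SE = σ/√n = 6/√37 = 0.9864
z = (x̄−μ₀)/SE = (24.35−23)/0.9864 = 1.3686
p-value (two-sided) = 0.17112
At α=0.05: p ≥ α → fail to reject H₀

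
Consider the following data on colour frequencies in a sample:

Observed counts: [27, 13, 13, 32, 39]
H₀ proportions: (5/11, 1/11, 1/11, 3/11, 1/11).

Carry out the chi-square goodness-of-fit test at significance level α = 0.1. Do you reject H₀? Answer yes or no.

n = 124; E_i = n·p_i = [56.36, 11.27, 11.27, 33.82, 11.27]
χ² = (27−56.36)²/56.36 + (13−11.27)²/11.27 + (13−11.27)²/11.27 + (32−33.82)²/33.82 + (39−11.27)²/11.27 = 84.1247
df = 4
p-value (upper-tail) = 0.00000
At α=0.1: p < α → reject H₀

reject H₀: yes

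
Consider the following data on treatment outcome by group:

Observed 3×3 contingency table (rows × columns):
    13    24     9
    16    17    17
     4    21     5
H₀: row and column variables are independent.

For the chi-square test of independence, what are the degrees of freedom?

degrees of freedom = 4

df = (r−1)(c−1) = (3−1)·(3−1) = 4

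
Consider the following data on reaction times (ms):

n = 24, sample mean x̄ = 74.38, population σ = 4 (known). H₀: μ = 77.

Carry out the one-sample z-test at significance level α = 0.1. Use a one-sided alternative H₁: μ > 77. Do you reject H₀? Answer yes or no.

SE = σ/√n = 4/√24 = 0.8165
z = (x̄−μ₀)/SE = (74.38−77)/0.8165 = -3.2088
p-value (one-sided, H₁ greater) = 0.99933
At α=0.1: p ≥ α → fail to reject H₀

reject H₀: no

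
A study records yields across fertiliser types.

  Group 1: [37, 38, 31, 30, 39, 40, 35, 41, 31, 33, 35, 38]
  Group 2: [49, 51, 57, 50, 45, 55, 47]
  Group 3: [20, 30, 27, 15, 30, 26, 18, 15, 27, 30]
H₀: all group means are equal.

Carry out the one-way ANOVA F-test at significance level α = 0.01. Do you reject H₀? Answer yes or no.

reject H₀: yes

Group means [35.67, 50.57, 23.80], grand mean 35.172
SSB = Σnᵢ(x̄ᵢ−x̄)² = 2956.157; SSW = ΣΣ(x−x̄ᵢ)² = 605.981
MSB = 2956.157/2 = 1478.0785; MSW = 605.981/26 = 23.3070
F = MSB/MSW = 63.4179
df = (2, 26)
p-value (upper-tail) = 0.00000
At α=0.01: p < α → reject H₀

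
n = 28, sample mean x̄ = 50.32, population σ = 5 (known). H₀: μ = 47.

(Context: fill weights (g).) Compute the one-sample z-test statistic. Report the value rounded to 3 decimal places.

SE = σ/√n = 5/√28 = 0.9449
z = (x̄−μ₀)/SE = (50.32−47)/0.9449 = 3.5136

test statistic = 3.514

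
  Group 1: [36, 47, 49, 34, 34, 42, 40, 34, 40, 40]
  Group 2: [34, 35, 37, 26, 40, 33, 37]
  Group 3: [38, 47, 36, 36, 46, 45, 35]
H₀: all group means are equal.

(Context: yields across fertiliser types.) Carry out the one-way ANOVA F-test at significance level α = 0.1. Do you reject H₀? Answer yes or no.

reject H₀: yes

Group means [39.60, 34.57, 40.43], grand mean 38.375
SSB = Σnᵢ(x̄ᵢ−x̄)² = 145.796; SSW = ΣΣ(x−x̄ᵢ)² = 543.829
MSB = 145.796/2 = 72.8982; MSW = 543.829/21 = 25.8966
F = MSB/MSW = 2.8150
df = (2, 21)
p-value (upper-tail) = 0.08259
At α=0.1: p < α → reject H₀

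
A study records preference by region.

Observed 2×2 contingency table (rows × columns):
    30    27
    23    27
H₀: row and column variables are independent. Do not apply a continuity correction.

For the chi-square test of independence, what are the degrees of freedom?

df = (r−1)(c−1) = (2−1)·(2−1) = 1

degrees of freedom = 1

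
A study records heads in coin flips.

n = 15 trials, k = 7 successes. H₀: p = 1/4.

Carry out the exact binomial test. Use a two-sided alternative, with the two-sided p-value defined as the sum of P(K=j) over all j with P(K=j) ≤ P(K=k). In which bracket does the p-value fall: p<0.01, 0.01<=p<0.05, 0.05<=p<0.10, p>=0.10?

Exact binomial: n=15, k=7, p₀=1/4=0.2500
P(X=j) = C(n,j)·p₀^j·(1−p₀)^(n−j); p = Σ P(X=j) over j with P(X=j) ≤ P(X=7)
p-value (two-sided) = 0.06998
→ bracket: 0.05<=p<0.10

p-value bracket: 0.05<=p<0.10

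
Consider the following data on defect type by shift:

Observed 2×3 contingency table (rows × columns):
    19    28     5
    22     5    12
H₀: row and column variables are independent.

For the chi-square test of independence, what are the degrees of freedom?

degrees of freedom = 2

df = (r−1)(c−1) = (2−1)·(3−1) = 2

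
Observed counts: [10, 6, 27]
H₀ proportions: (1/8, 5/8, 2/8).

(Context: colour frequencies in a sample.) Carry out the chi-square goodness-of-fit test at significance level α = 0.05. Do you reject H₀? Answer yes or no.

reject H₀: yes

n = 43; E_i = n·p_i = [5.38, 26.88, 10.75]
χ² = (10−5.38)²/5.38 + (6−26.88)²/26.88 + (27−10.75)²/10.75 = 44.7581
df = 2
p-value (upper-tail) = 0.00000
At α=0.05: p < α → reject H₀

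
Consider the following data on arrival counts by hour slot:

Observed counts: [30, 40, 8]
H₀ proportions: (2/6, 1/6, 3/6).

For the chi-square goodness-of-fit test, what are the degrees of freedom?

df = k − 1 = 3 − 1 = 2

degrees of freedom = 2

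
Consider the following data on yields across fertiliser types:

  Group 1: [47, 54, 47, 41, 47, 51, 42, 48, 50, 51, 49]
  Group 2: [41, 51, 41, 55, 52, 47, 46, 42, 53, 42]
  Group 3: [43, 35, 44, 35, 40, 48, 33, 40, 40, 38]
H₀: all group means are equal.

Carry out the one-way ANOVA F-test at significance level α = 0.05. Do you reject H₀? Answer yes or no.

reject H₀: yes

Group means [47.91, 47.00, 39.60], grand mean 44.935
SSB = Σnᵢ(x̄ᵢ−x̄)² = 424.562; SSW = ΣΣ(x−x̄ᵢ)² = 601.309
MSB = 424.562/2 = 212.2809; MSW = 601.309/28 = 21.4753
F = MSB/MSW = 9.8849
df = (2, 28)
p-value (upper-tail) = 0.00057
At α=0.05: p < α → reject H₀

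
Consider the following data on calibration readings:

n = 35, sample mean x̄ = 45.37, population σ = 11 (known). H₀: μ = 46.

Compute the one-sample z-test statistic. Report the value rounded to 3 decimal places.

test statistic = -0.339

SE = σ/√n = 11/√35 = 1.8593
z = (x̄−μ₀)/SE = (45.37−46)/1.8593 = -0.3388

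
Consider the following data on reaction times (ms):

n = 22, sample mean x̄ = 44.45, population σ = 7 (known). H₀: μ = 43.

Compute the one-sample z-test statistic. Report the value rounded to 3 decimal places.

SE = σ/√n = 7/√22 = 1.4924
z = (x̄−μ₀)/SE = (44.45−43)/1.4924 = 0.9716

test statistic = 0.972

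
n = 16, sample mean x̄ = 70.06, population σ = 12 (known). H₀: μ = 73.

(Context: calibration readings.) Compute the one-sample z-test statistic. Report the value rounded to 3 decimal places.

SE = σ/√n = 12/√16 = 3.0000
z = (x̄−μ₀)/SE = (70.06−73)/3.0000 = -0.9800

test statistic = -0.980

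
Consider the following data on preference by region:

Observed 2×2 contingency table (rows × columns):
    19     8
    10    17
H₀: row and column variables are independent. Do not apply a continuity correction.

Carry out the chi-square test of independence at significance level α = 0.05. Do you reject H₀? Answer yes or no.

reject H₀: yes

Row totals [27, 27], col totals [29, 25], n=54
χ² = (19−14.50)²/14.50 + (8−12.50)²/12.50 + (10−14.50)²/14.50 + (17−12.50)²/12.50 = 6.0331
df = 1
p-value (upper-tail) = 0.01404
At α=0.05: p < α → reject H₀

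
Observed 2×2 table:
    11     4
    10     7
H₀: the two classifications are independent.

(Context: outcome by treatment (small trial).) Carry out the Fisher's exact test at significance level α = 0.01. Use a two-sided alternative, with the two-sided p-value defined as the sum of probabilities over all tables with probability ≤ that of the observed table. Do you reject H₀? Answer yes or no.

reject H₀: no

Margins: r₁=15, r₂=17, c₁=21, c₂=11, n=32
p_obs = C(15,11)·C(17,10)/C(32,21); sum pmf over tables with pmf ≤ p_obs
p-value (two-sided) = 0.47191
At α=0.01: p ≥ α → fail to reject H₀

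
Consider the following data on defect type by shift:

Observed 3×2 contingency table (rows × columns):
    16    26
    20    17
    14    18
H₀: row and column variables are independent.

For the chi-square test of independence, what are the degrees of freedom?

df = (r−1)(c−1) = (3−1)·(2−1) = 2

degrees of freedom = 2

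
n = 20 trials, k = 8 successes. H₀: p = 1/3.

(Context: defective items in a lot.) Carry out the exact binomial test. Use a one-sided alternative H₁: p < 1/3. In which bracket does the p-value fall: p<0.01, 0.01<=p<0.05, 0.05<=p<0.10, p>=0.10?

Exact binomial: n=20, k=8, p₀=1/3=0.3333
P(X≤8) from Σ C(n,i)·p₀^i·(1−p₀)^(n−i)
p-value (one-sided, H₁ less) = 0.80945
→ bracket: p>=0.10

p-value bracket: p>=0.10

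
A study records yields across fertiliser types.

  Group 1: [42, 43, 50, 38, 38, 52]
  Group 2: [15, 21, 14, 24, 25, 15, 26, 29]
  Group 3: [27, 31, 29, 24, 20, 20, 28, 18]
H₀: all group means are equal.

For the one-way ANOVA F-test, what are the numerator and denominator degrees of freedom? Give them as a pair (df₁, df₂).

k = 3 groups, N = 22 total
df = (k−1, N−k) = (3−1, 22−3) = (2, 19)

degrees of freedom = [2, 19]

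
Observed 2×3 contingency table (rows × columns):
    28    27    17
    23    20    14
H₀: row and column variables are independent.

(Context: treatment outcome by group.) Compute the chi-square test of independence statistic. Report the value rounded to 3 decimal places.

test statistic = 0.080

Row totals [72, 57], col totals [51, 47, 31], n=129
χ² = (28−28.47)²/28.47 + (27−26.23)²/26.23 + (17−17.30)²/17.30 + (23−22.53)²/22.53 + (20−20.77)²/20.77 + (14−13.70)²/13.70 = 0.0800
df = 2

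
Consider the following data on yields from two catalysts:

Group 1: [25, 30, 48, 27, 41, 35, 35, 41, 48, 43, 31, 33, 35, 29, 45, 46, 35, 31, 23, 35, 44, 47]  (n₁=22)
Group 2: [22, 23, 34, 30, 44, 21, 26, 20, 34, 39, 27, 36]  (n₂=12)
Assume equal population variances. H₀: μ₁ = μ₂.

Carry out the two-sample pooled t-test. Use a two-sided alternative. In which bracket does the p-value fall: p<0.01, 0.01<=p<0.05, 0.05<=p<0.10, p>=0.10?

x̄₁=36.682, s₁=7.754, n₁=22
x̄₂=29.667, s₂=7.762, n₂=12
s_p² = [21·7.754² + 11·7.762²]/32 = 60.1700
SE = √(s_p²·(1/22+1/12)) = 2.7837
t = (36.682−29.667)/2.7837 = 2.5201
df = 32
p-value (two-sided) = 0.01692
→ bracket: 0.01<=p<0.05

p-value bracket: 0.01<=p<0.05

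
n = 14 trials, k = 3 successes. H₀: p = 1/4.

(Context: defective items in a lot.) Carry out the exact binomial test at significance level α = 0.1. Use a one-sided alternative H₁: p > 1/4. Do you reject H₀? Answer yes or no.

Exact binomial: n=14, k=3, p₀=1/4=0.2500
P(X≥3) from Σ C(n,i)·p₀^i·(1−p₀)^(n−i)
p-value (one-sided, H₁ greater) = 0.71887
At α=0.1: p ≥ α → fail to reject H₀

reject H₀: no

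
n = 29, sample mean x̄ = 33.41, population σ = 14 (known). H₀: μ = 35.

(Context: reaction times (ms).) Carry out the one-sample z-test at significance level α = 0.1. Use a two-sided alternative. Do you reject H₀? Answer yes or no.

SE = σ/√n = 14/√29 = 2.5997
z = (x̄−μ₀)/SE = (33.41−35)/2.5997 = -0.6116
p-value (two-sided) = 0.54080
At α=0.1: p ≥ α → fail to reject H₀

reject H₀: no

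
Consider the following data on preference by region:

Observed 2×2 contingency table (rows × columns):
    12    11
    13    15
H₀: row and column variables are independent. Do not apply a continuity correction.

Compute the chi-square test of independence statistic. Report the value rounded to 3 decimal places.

test statistic = 0.167

Row totals [23, 28], col totals [25, 26], n=51
χ² = (12−11.27)²/11.27 + (11−11.73)²/11.73 + (13−13.73)²/13.73 + (15−14.27)²/14.27 = 0.1668
df = 1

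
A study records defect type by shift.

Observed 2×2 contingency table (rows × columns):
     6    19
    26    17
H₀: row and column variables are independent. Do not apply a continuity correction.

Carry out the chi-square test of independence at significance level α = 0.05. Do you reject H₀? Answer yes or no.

Row totals [25, 43], col totals [32, 36], n=68
χ² = (6−11.76)²/11.76 + (19−13.24)²/13.24 + (26−20.24)²/20.24 + (17−22.76)²/22.76 = 8.4376
df = 1
p-value (upper-tail) = 0.00368
At α=0.05: p < α → reject H₀

reject H₀: yes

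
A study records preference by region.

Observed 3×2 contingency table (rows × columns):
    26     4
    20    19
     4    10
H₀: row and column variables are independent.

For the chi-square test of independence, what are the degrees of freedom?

degrees of freedom = 2

df = (r−1)(c−1) = (3−1)·(2−1) = 2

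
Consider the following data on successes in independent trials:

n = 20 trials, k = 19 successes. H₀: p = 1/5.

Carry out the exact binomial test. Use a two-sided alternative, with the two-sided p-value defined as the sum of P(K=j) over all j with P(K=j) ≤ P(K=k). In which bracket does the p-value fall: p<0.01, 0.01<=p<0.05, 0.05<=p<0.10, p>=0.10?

p-value bracket: p<0.01

Exact binomial: n=20, k=19, p₀=1/5=0.2000
P(X=j) = C(n,j)·p₀^j·(1−p₀)^(n−j); p = Σ P(X=j) over j with P(X=j) ≤ P(X=19)
p-value (two-sided) = 0.00000
→ bracket: p<0.01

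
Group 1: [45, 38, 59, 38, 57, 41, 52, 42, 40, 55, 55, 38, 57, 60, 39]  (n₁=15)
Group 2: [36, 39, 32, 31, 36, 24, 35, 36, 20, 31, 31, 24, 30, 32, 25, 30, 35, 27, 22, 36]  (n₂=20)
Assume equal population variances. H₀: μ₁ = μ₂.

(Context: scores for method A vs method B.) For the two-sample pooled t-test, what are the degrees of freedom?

degrees of freedom = 33

df = n₁ + n₂ − 2 = 15 + 20 − 2 = 33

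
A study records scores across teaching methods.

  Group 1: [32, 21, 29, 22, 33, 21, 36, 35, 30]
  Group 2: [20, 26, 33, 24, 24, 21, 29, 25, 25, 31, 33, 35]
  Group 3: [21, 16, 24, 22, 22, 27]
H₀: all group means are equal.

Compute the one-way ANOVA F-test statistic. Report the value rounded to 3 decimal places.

Group means [28.78, 27.17, 22.00], grand mean 26.556
SSB = Σnᵢ(x̄ᵢ−x̄)² = 173.444; SSW = ΣΣ(x−x̄ᵢ)² = 621.222
MSB = 173.444/2 = 86.7222; MSW = 621.222/24 = 25.8843
F = MSB/MSW = 3.3504
df = (2, 24)

test statistic = 3.350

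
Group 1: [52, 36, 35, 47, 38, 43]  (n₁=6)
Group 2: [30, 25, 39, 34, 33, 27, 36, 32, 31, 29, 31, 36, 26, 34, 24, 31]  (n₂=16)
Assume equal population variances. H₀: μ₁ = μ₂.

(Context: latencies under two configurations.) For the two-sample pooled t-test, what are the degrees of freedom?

degrees of freedom = 20

df = n₁ + n₂ − 2 = 6 + 16 − 2 = 20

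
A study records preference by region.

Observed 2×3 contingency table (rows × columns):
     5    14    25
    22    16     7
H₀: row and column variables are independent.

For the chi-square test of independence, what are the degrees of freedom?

df = (r−1)(c−1) = (2−1)·(3−1) = 2

degrees of freedom = 2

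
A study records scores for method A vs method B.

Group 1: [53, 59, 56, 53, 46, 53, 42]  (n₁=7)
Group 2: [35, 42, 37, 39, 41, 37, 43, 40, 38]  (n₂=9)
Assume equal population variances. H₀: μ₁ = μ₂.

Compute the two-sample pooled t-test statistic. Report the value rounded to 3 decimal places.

test statistic = 5.822

x̄₁=51.714, s₁=5.823, n₁=7
x̄₂=39.111, s₂=2.619, n₂=9
s_p² = [6·5.823² + 8·2.619²]/14 = 18.4512
SE = √(s_p²·(1/7+1/9)) = 2.1647
t = (51.714−39.111)/2.1647 = 5.8221
df = 14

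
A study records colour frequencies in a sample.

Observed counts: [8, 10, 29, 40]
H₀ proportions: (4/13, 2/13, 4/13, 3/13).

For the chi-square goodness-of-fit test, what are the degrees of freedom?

degrees of freedom = 3

df = k − 1 = 4 − 1 = 3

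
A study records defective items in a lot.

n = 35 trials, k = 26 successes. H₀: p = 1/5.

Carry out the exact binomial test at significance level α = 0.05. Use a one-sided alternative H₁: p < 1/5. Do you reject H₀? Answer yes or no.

Exact binomial: n=35, k=26, p₀=1/5=0.2000
P(X≤26) from Σ C(n,i)·p₀^i·(1−p₀)^(n−i)
p-value (one-sided, H₁ less) = 1.00000
At α=0.05: p ≥ α → fail to reject H₀

reject H₀: no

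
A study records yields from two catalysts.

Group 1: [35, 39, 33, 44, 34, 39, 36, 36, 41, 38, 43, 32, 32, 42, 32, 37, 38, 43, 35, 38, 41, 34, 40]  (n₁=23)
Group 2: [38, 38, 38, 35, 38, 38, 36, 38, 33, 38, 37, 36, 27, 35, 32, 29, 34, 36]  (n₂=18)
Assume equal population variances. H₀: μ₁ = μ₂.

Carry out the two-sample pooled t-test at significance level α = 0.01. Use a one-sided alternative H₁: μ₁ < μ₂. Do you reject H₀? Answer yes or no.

reject H₀: no

x̄₁=37.478, s₁=3.764, n₁=23
x̄₂=35.333, s₂=3.272, n₂=18
s_p² = [22·3.764² + 17·3.272²]/39 = 12.6600
SE = √(s_p²·(1/23+1/18)) = 1.1197
t = (37.478−35.333)/1.1197 = 1.9156
df = 39
p-value (one-sided, H₁ less) = 0.96862
At α=0.01: p ≥ α → fail to reject H₀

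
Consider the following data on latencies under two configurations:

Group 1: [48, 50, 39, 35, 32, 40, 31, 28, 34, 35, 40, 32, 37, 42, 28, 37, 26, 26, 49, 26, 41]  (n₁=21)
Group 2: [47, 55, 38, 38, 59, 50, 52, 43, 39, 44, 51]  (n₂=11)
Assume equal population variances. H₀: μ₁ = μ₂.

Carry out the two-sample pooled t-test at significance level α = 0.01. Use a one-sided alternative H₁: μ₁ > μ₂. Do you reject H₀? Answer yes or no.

reject H₀: no

x̄₁=36.000, s₁=7.430, n₁=21
x̄₂=46.909, s₂=7.134, n₂=11
s_p² = [20·7.430² + 10·7.134²]/30 = 53.7636
SE = √(s_p²·(1/21+1/11)) = 2.7291
t = (36.000−46.909)/2.7291 = -3.9974
df = 30
p-value (one-sided, H₁ greater) = 0.99981
At α=0.01: p ≥ α → fail to reject H₀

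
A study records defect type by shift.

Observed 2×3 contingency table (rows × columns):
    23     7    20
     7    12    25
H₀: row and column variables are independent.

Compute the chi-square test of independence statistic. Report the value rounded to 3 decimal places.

Row totals [50, 44], col totals [30, 19, 45], n=94
χ² = (23−15.96)²/15.96 + (7−10.11)²/10.11 + (20−23.94)²/23.94 + (7−14.04)²/14.04 + (12−8.89)²/8.89 + (25−21.06)²/21.06 = 10.0627
df = 2

test statistic = 10.063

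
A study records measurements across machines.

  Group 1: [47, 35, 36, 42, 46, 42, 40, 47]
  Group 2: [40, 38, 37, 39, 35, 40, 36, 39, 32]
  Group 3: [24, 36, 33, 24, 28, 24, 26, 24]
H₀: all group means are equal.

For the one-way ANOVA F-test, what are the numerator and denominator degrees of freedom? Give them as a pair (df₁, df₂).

degrees of freedom = [2, 22]

k = 3 groups, N = 25 total
df = (k−1, N−k) = (3−1, 25−3) = (2, 22)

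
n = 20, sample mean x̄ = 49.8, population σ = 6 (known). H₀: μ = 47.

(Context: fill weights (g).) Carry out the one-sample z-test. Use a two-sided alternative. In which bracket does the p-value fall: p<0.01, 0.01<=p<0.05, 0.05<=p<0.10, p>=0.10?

p-value bracket: 0.01<=p<0.05

SE = σ/√n = 6/√20 = 1.3416
z = (x̄−μ₀)/SE = (49.8−47)/1.3416 = 2.0870
p-value (two-sided) = 0.03689
→ bracket: 0.01<=p<0.05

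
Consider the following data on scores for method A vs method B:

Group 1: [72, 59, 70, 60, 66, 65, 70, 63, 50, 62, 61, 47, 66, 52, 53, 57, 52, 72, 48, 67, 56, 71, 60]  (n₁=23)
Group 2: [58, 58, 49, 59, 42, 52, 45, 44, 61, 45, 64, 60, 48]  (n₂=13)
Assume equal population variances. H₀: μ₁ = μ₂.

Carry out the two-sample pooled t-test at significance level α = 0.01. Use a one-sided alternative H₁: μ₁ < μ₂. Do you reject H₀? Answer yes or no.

x̄₁=60.826, s₁=7.889, n₁=23
x̄₂=52.692, s₂=7.587, n₂=13
s_p² = [22·7.889² + 12·7.587²]/34 = 60.5904
SE = √(s_p²·(1/23+1/13)) = 2.7010
t = (60.826−52.692)/2.7010 = 3.0114
df = 34
p-value (one-sided, H₁ less) = 0.99756
At α=0.01: p ≥ α → fail to reject H₀

reject H₀: no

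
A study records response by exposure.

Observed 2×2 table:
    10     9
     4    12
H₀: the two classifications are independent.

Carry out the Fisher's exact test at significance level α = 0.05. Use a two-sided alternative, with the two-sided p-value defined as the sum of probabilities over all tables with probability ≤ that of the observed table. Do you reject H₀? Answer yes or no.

Margins: r₁=19, r₂=16, c₁=14, c₂=21, n=35
p_obs = C(19,10)·C(16,4)/C(35,14); sum pmf over tables with pmf ≤ p_obs
p-value (two-sided) = 0.16619
At α=0.05: p ≥ α → fail to reject H₀

reject H₀: no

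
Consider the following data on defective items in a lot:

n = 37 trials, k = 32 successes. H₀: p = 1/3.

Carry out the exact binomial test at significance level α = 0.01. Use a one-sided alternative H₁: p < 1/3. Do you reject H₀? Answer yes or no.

Exact binomial: n=37, k=32, p₀=1/3=0.3333
P(X≤32) from Σ C(n,i)·p₀^i·(1−p₀)^(n−i)
p-value (one-sided, H₁ less) = 1.00000
At α=0.01: p ≥ α → fail to reject H₀

reject H₀: no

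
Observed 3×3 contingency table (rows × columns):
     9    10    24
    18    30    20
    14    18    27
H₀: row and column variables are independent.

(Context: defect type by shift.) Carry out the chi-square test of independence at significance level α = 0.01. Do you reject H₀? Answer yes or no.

Row totals [43, 68, 59], col totals [41, 58, 71], n=170
χ² = (9−10.37)²/10.37 + (10−14.67)²/14.67 + (24−17.96)²/17.96 + (18−16.40)²/16.40 + (30−23.20)²/23.20 + (20−28.40)²/28.40 + (14−14.23)²/14.23 + (18−20.13)²/20.13 + (27−24.64)²/24.64 = 8.7888
df = 4
p-value (upper-tail) = 0.06660
At α=0.01: p ≥ α → fail to reject H₀

reject H₀: no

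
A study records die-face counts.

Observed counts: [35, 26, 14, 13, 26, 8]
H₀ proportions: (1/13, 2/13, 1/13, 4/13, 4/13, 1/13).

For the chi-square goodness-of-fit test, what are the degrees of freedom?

df = k − 1 = 6 − 1 = 5

degrees of freedom = 5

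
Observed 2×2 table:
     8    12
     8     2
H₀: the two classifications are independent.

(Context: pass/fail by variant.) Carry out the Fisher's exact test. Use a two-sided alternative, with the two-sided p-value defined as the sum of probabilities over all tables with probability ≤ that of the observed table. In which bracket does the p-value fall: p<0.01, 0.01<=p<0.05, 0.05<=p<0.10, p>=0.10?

p-value bracket: 0.05<=p<0.10

Margins: r₁=20, r₂=10, c₁=16, c₂=14, n=30
p_obs = C(20,8)·C(10,8)/C(30,16); sum pmf over tables with pmf ≤ p_obs
p-value (two-sided) = 0.05767
→ bracket: 0.05<=p<0.10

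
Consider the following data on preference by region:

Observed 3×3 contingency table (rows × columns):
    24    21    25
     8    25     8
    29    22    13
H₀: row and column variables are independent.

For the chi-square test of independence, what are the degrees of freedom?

df = (r−1)(c−1) = (3−1)·(3−1) = 4

degrees of freedom = 4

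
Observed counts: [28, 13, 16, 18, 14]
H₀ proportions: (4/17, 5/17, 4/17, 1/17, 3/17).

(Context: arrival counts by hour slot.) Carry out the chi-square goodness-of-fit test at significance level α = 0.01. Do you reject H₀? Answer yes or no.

n = 89; E_i = n·p_i = [20.94, 26.18, 20.94, 5.24, 15.71]
χ² = (28−20.94)²/20.94 + (13−26.18)²/26.18 + (16−20.94)²/20.94 + (18−5.24)²/5.24 + (14−15.71)²/15.71 = 41.4861
df = 4
p-value (upper-tail) = 0.00000
At α=0.01: p < α → reject H₀

reject H₀: yes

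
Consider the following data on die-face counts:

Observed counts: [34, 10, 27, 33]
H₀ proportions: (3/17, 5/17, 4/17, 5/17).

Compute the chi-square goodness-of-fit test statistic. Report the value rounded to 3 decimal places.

n = 104; E_i = n·p_i = [18.35, 30.59, 24.47, 30.59]
χ² = (34−18.35)²/18.35 + (10−30.59)²/30.59 + (27−24.47)²/24.47 + (33−30.59)²/30.59 = 27.6492
df = 3

test statistic = 27.649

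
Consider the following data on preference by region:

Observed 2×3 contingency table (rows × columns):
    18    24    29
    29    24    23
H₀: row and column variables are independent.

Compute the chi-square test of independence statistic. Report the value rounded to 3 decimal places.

Row totals [71, 76], col totals [47, 48, 52], n=147
χ² = (18−22.70)²/22.70 + (24−23.18)²/23.18 + (29−25.12)²/25.12 + (29−24.30)²/24.30 + (24−24.82)²/24.82 + (23−26.88)²/26.88 = 3.1003
df = 2

test statistic = 3.100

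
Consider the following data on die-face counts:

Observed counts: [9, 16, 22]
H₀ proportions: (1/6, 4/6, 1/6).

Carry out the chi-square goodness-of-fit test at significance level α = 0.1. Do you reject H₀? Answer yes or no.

n = 47; E_i = n·p_i = [7.83, 31.33, 7.83]
χ² = (9−7.83)²/7.83 + (16−31.33)²/31.33 + (22−7.83)²/7.83 = 33.2979
df = 2
p-value (upper-tail) = 0.00000
At α=0.1: p < α → reject H₀

reject H₀: yes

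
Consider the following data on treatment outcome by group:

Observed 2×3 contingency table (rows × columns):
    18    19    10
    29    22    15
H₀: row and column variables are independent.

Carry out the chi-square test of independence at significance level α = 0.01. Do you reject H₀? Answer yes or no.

reject H₀: no

Row totals [47, 66], col totals [47, 41, 25], n=113
χ² = (18−19.55)²/19.55 + (19−17.05)²/17.05 + (10−10.40)²/10.40 + (29−27.45)²/27.45 + (22−23.95)²/23.95 + (15−14.60)²/14.60 = 0.6167
df = 2
p-value (upper-tail) = 0.73465
At α=0.01: p ≥ α → fail to reject H₀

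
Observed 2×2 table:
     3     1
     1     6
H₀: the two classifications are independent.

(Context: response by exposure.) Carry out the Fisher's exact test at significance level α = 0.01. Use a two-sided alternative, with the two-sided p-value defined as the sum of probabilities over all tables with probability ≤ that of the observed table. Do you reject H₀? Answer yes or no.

Margins: r₁=4, r₂=7, c₁=4, c₂=7, n=11
p_obs = C(4,3)·C(7,1)/C(11,4); sum pmf over tables with pmf ≤ p_obs
p-value (two-sided) = 0.08788
At α=0.01: p ≥ α → fail to reject H₀

reject H₀: no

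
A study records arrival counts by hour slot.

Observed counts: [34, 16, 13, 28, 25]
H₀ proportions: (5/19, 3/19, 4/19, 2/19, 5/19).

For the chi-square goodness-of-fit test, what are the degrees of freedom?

df = k − 1 = 5 − 1 = 4

degrees of freedom = 4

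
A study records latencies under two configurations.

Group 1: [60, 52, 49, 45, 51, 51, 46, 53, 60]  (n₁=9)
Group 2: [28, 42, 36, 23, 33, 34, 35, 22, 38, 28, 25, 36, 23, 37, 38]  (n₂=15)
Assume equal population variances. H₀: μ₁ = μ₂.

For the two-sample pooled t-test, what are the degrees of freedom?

df = n₁ + n₂ − 2 = 9 + 15 − 2 = 22

degrees of freedom = 22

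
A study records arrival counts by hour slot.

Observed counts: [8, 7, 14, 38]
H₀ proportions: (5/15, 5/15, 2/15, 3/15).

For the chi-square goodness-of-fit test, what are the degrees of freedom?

df = k − 1 = 4 − 1 = 3

degrees of freedom = 3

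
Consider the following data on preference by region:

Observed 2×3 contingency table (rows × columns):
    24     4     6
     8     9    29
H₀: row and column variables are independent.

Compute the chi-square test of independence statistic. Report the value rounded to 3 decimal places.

Row totals [34, 46], col totals [32, 13, 35], n=80
χ² = (24−13.60)²/13.60 + (4−5.53)²/5.53 + (6−14.88)²/14.88 + (8−18.40)²/18.40 + (9−7.47)²/7.47 + (29−20.12)²/20.12 = 23.7722
df = 2

test statistic = 23.772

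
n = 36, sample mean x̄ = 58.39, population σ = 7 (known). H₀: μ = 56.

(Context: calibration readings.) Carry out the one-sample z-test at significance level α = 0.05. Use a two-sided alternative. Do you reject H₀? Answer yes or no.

SE = σ/√n = 7/√36 = 1.1667
z = (x̄−μ₀)/SE = (58.39−56)/1.1667 = 2.0486
p-value (two-sided) = 0.04050
At α=0.05: p < α → reject H₀

reject H₀: yes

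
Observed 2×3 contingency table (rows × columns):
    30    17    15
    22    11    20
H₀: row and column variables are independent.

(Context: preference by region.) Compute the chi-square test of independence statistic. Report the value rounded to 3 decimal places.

test statistic = 2.542

Row totals [62, 53], col totals [52, 28, 35], n=115
χ² = (30−28.03)²/28.03 + (17−15.10)²/15.10 + (15−18.87)²/18.87 + (22−23.97)²/23.97 + (11−12.90)²/12.90 + (20−16.13)²/16.13 = 2.5420
df = 2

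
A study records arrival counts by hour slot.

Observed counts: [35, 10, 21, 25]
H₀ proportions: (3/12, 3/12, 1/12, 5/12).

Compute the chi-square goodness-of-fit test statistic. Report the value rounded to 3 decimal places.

test statistic = 41.879

n = 91; E_i = n·p_i = [22.75, 22.75, 7.58, 37.92]
χ² = (35−22.75)²/22.75 + (10−22.75)²/22.75 + (21−7.58)²/7.58 + (25−37.92)²/37.92 = 41.8791
df = 3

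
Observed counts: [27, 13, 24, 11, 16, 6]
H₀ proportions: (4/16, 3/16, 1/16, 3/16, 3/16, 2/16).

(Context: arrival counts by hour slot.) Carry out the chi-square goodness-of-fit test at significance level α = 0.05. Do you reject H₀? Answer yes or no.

reject H₀: yes

n = 97; E_i = n·p_i = [24.25, 18.19, 6.06, 18.19, 18.19, 12.12]
χ² = (27−24.25)²/24.25 + (13−18.19)²/18.19 + (24−6.06)²/6.06 + (11−18.19)²/18.19 + (16−18.19)²/18.19 + (6−12.12)²/12.12 = 61.0619
df = 5
p-value (upper-tail) = 0.00000
At α=0.05: p < α → reject H₀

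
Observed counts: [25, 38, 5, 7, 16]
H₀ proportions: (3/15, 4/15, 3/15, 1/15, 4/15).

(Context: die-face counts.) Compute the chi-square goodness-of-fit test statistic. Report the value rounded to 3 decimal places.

n = 91; E_i = n·p_i = [18.20, 24.27, 18.20, 6.07, 24.27]
χ² = (25−18.20)²/18.20 + (38−24.27)²/24.27 + (5−18.20)²/18.20 + (7−6.07)²/6.07 + (16−24.27)²/24.27 = 22.8462
df = 4

test statistic = 22.846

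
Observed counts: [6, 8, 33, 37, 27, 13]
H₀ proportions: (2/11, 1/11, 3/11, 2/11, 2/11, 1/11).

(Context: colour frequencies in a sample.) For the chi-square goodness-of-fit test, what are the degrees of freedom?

df = k − 1 = 6 − 1 = 5

degrees of freedom = 5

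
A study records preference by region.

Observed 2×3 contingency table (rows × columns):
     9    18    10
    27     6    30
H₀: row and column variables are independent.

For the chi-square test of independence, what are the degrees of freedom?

df = (r−1)(c−1) = (2−1)·(3−1) = 2

degrees of freedom = 2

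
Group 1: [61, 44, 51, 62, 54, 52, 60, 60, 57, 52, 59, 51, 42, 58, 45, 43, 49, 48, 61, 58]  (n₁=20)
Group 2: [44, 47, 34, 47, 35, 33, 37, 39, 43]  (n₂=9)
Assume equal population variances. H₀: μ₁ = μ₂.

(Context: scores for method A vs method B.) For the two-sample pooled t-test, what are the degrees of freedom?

df = n₁ + n₂ − 2 = 20 + 9 − 2 = 27

degrees of freedom = 27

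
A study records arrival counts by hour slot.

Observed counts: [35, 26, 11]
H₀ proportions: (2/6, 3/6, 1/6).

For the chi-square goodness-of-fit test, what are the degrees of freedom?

df = k − 1 = 3 − 1 = 2

degrees of freedom = 2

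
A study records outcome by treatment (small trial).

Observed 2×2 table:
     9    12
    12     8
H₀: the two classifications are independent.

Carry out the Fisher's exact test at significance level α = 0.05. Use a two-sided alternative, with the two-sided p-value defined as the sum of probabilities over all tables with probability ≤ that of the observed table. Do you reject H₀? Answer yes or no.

reject H₀: no

Margins: r₁=21, r₂=20, c₁=21, c₂=20, n=41
p_obs = C(21,9)·C(20,12)/C(41,21); sum pmf over tables with pmf ≤ p_obs
p-value (two-sided) = 0.35430
At α=0.05: p ≥ α → fail to reject H₀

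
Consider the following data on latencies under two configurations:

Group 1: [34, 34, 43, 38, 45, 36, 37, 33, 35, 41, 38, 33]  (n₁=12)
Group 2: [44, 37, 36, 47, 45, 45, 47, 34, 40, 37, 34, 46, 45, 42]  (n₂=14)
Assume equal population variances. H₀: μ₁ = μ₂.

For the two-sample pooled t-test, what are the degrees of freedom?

df = n₁ + n₂ − 2 = 12 + 14 − 2 = 24

degrees of freedom = 24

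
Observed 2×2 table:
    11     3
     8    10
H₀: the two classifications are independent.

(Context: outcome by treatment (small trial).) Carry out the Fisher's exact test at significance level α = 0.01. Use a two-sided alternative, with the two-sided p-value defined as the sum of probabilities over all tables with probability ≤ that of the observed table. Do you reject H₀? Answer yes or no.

reject H₀: no

Margins: r₁=14, r₂=18, c₁=19, c₂=13, n=32
p_obs = C(14,11)·C(18,8)/C(32,19); sum pmf over tables with pmf ≤ p_obs
p-value (two-sided) = 0.07511
At α=0.01: p ≥ α → fail to reject H₀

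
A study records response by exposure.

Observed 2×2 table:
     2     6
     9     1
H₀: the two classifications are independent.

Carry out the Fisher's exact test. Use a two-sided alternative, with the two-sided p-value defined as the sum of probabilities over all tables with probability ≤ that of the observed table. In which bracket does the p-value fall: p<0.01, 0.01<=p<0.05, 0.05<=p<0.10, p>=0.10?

Margins: r₁=8, r₂=10, c₁=11, c₂=7, n=18
p_obs = C(8,2)·C(10,9)/C(18,11); sum pmf over tables with pmf ≤ p_obs
p-value (two-sided) = 0.01282
→ bracket: 0.01<=p<0.05

p-value bracket: 0.01<=p<0.05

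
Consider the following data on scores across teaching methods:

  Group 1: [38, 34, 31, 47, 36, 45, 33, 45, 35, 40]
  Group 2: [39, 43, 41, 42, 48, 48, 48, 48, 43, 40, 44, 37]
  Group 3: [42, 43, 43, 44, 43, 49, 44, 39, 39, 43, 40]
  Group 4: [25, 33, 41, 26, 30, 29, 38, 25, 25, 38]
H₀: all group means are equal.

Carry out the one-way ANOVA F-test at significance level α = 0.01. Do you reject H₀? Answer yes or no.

reject H₀: yes

Group means [38.40, 43.42, 42.64, 31.00], grand mean 39.163
SSB = Σnᵢ(x̄ᵢ−x̄)² = 1021.998; SSW = ΣΣ(x−x̄ᵢ)² = 867.862
MSB = 1021.998/3 = 340.6661; MSW = 867.862/39 = 22.2529
F = MSB/MSW = 15.3089
df = (3, 39)
p-value (upper-tail) = 0.00000
At α=0.01: p < α → reject H₀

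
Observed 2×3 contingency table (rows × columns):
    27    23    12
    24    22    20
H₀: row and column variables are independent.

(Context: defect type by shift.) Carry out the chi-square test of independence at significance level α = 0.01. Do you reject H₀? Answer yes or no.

reject H₀: no

Row totals [62, 66], col totals [51, 45, 32], n=128
χ² = (27−24.70)²/24.70 + (23−21.80)²/21.80 + (12−15.50)²/15.50 + (24−26.30)²/26.30 + (22−23.20)²/23.20 + (20−16.50)²/16.50 = 2.0757
df = 2
p-value (upper-tail) = 0.35421
At α=0.01: p ≥ α → fail to reject H₀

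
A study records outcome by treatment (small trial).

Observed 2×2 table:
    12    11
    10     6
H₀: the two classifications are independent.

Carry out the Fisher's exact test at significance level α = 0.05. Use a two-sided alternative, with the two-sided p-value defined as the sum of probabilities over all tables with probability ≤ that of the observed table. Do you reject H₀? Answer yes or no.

Margins: r₁=23, r₂=16, c₁=22, c₂=17, n=39
p_obs = C(23,12)·C(16,10)/C(39,22); sum pmf over tables with pmf ≤ p_obs
p-value (two-sided) = 0.74348
At α=0.05: p ≥ α → fail to reject H₀

reject H₀: no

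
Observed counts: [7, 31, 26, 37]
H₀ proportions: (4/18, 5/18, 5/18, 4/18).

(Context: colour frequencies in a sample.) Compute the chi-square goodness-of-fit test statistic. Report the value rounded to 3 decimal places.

test statistic = 20.527

n = 101; E_i = n·p_i = [22.44, 28.06, 28.06, 22.44]
χ² = (7−22.44)²/22.44 + (31−28.06)²/28.06 + (26−28.06)²/28.06 + (37−22.44)²/22.44 = 20.5267
df = 3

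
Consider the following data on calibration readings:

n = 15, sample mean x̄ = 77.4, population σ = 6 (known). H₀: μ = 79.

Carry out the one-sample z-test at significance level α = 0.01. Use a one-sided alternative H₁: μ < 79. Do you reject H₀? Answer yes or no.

reject H₀: no

SE = σ/√n = 6/√15 = 1.5492
z = (x̄−μ₀)/SE = (77.4−79)/1.5492 = -1.0328
p-value (one-sided, H₁ less) = 0.15085
At α=0.01: p ≥ α → fail to reject H₀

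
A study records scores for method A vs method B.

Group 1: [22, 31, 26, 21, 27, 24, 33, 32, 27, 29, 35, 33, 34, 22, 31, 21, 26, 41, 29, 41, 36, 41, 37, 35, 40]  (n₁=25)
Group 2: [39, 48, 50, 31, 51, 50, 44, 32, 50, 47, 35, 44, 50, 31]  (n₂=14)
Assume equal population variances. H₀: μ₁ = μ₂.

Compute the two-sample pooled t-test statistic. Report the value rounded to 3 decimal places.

test statistic = -5.193

x̄₁=30.960, s₁=6.432, n₁=25
x̄₂=43.000, s₂=7.805, n₂=14
s_p² = [24·6.432² + 13·7.805²]/37 = 48.2422
SE = √(s_p²·(1/25+1/14)) = 2.3185
t = (30.960−43.000)/2.3185 = -5.1930
df = 37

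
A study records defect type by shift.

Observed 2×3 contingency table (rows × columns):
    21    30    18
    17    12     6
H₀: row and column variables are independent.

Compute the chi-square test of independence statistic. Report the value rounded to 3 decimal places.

test statistic = 3.381

Row totals [69, 35], col totals [38, 42, 24], n=104
χ² = (21−25.21)²/25.21 + (30−27.87)²/27.87 + (18−15.92)²/15.92 + (17−12.79)²/12.79 + (12−14.13)²/14.13 + (6−8.08)²/8.08 = 3.3813
df = 2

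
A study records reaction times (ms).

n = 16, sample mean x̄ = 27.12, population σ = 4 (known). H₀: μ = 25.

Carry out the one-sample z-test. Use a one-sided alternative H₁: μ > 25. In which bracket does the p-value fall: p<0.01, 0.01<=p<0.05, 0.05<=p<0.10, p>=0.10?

p-value bracket: 0.01<=p<0.05

SE = σ/√n = 4/√16 = 1.0000
z = (x̄−μ₀)/SE = (27.12−25)/1.0000 = 2.1200
p-value (one-sided, H₁ greater) = 0.01700
→ bracket: 0.01<=p<0.05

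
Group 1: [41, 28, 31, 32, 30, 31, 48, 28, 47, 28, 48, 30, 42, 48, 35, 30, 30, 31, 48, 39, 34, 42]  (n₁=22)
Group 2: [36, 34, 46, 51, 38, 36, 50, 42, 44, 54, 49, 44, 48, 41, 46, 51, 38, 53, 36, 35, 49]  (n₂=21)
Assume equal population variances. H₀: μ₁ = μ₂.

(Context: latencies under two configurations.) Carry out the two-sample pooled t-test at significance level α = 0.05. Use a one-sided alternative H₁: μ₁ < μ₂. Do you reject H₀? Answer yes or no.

reject H₀: yes

x̄₁=36.409, s₁=7.657, n₁=22
x̄₂=43.857, s₂=6.506, n₂=21
s_p² = [21·7.657² + 20·6.506²]/41 = 50.6802
SE = √(s_p²·(1/22+1/21)) = 2.1719
t = (36.409−43.857)/2.1719 = -3.4293
df = 41
p-value (one-sided, H₁ less) = 0.00070
At α=0.05: p < α → reject H₀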